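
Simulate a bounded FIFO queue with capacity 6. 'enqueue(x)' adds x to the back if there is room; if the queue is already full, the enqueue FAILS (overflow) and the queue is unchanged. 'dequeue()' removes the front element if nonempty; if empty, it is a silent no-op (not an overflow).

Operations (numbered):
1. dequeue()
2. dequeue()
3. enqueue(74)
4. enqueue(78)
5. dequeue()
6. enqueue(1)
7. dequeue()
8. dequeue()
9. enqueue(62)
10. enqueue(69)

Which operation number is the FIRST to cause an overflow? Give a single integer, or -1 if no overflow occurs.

Answer: -1

Derivation:
1. dequeue(): empty, no-op, size=0
2. dequeue(): empty, no-op, size=0
3. enqueue(74): size=1
4. enqueue(78): size=2
5. dequeue(): size=1
6. enqueue(1): size=2
7. dequeue(): size=1
8. dequeue(): size=0
9. enqueue(62): size=1
10. enqueue(69): size=2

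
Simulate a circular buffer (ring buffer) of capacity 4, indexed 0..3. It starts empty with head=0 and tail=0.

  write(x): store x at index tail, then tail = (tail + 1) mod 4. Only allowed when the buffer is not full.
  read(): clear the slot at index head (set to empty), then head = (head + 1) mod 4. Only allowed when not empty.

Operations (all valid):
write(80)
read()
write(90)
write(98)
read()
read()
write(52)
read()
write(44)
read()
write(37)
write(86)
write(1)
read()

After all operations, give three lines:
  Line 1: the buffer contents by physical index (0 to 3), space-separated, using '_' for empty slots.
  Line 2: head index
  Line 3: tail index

write(80): buf=[80 _ _ _], head=0, tail=1, size=1
read(): buf=[_ _ _ _], head=1, tail=1, size=0
write(90): buf=[_ 90 _ _], head=1, tail=2, size=1
write(98): buf=[_ 90 98 _], head=1, tail=3, size=2
read(): buf=[_ _ 98 _], head=2, tail=3, size=1
read(): buf=[_ _ _ _], head=3, tail=3, size=0
write(52): buf=[_ _ _ 52], head=3, tail=0, size=1
read(): buf=[_ _ _ _], head=0, tail=0, size=0
write(44): buf=[44 _ _ _], head=0, tail=1, size=1
read(): buf=[_ _ _ _], head=1, tail=1, size=0
write(37): buf=[_ 37 _ _], head=1, tail=2, size=1
write(86): buf=[_ 37 86 _], head=1, tail=3, size=2
write(1): buf=[_ 37 86 1], head=1, tail=0, size=3
read(): buf=[_ _ 86 1], head=2, tail=0, size=2

Answer: _ _ 86 1
2
0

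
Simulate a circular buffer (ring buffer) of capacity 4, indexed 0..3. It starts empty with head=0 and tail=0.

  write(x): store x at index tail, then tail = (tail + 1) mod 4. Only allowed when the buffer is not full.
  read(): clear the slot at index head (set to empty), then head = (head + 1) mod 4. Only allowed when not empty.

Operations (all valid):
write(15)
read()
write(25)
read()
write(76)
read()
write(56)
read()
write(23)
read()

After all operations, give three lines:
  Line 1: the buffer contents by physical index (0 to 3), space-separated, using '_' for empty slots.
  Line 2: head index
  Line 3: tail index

Answer: _ _ _ _
1
1

Derivation:
write(15): buf=[15 _ _ _], head=0, tail=1, size=1
read(): buf=[_ _ _ _], head=1, tail=1, size=0
write(25): buf=[_ 25 _ _], head=1, tail=2, size=1
read(): buf=[_ _ _ _], head=2, tail=2, size=0
write(76): buf=[_ _ 76 _], head=2, tail=3, size=1
read(): buf=[_ _ _ _], head=3, tail=3, size=0
write(56): buf=[_ _ _ 56], head=3, tail=0, size=1
read(): buf=[_ _ _ _], head=0, tail=0, size=0
write(23): buf=[23 _ _ _], head=0, tail=1, size=1
read(): buf=[_ _ _ _], head=1, tail=1, size=0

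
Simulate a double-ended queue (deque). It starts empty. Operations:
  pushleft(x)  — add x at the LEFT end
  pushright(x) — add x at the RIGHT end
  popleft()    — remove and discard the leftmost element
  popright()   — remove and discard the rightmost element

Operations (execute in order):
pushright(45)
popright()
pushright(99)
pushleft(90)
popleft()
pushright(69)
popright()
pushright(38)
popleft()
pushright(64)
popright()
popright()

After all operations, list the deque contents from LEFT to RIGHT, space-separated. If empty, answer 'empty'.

pushright(45): [45]
popright(): []
pushright(99): [99]
pushleft(90): [90, 99]
popleft(): [99]
pushright(69): [99, 69]
popright(): [99]
pushright(38): [99, 38]
popleft(): [38]
pushright(64): [38, 64]
popright(): [38]
popright(): []

Answer: empty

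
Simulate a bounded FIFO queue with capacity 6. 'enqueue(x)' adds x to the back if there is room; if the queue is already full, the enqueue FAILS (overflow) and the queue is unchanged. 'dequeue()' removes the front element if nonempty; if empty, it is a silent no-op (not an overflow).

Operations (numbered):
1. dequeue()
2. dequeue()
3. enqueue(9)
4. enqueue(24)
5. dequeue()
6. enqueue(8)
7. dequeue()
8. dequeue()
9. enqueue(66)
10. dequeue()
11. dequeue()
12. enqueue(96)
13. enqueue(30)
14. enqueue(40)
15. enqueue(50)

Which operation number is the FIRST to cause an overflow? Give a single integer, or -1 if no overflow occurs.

1. dequeue(): empty, no-op, size=0
2. dequeue(): empty, no-op, size=0
3. enqueue(9): size=1
4. enqueue(24): size=2
5. dequeue(): size=1
6. enqueue(8): size=2
7. dequeue(): size=1
8. dequeue(): size=0
9. enqueue(66): size=1
10. dequeue(): size=0
11. dequeue(): empty, no-op, size=0
12. enqueue(96): size=1
13. enqueue(30): size=2
14. enqueue(40): size=3
15. enqueue(50): size=4

Answer: -1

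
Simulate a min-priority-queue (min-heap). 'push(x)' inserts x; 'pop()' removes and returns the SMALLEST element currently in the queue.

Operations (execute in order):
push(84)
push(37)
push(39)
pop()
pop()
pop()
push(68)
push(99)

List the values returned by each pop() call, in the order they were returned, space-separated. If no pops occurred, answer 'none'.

push(84): heap contents = [84]
push(37): heap contents = [37, 84]
push(39): heap contents = [37, 39, 84]
pop() → 37: heap contents = [39, 84]
pop() → 39: heap contents = [84]
pop() → 84: heap contents = []
push(68): heap contents = [68]
push(99): heap contents = [68, 99]

Answer: 37 39 84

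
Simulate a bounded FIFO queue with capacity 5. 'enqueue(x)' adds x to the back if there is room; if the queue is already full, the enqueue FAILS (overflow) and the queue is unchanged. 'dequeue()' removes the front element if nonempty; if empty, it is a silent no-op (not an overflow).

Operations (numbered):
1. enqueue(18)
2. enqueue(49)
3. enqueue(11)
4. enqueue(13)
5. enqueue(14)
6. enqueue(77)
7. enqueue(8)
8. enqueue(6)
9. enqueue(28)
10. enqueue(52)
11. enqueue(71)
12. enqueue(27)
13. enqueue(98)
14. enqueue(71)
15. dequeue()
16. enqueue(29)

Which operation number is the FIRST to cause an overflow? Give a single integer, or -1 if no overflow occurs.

Answer: 6

Derivation:
1. enqueue(18): size=1
2. enqueue(49): size=2
3. enqueue(11): size=3
4. enqueue(13): size=4
5. enqueue(14): size=5
6. enqueue(77): size=5=cap → OVERFLOW (fail)
7. enqueue(8): size=5=cap → OVERFLOW (fail)
8. enqueue(6): size=5=cap → OVERFLOW (fail)
9. enqueue(28): size=5=cap → OVERFLOW (fail)
10. enqueue(52): size=5=cap → OVERFLOW (fail)
11. enqueue(71): size=5=cap → OVERFLOW (fail)
12. enqueue(27): size=5=cap → OVERFLOW (fail)
13. enqueue(98): size=5=cap → OVERFLOW (fail)
14. enqueue(71): size=5=cap → OVERFLOW (fail)
15. dequeue(): size=4
16. enqueue(29): size=5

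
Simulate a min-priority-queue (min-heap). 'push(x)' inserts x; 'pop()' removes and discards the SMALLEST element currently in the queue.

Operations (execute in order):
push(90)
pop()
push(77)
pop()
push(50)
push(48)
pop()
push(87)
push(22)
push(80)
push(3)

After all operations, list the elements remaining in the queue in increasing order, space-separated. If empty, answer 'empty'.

push(90): heap contents = [90]
pop() → 90: heap contents = []
push(77): heap contents = [77]
pop() → 77: heap contents = []
push(50): heap contents = [50]
push(48): heap contents = [48, 50]
pop() → 48: heap contents = [50]
push(87): heap contents = [50, 87]
push(22): heap contents = [22, 50, 87]
push(80): heap contents = [22, 50, 80, 87]
push(3): heap contents = [3, 22, 50, 80, 87]

Answer: 3 22 50 80 87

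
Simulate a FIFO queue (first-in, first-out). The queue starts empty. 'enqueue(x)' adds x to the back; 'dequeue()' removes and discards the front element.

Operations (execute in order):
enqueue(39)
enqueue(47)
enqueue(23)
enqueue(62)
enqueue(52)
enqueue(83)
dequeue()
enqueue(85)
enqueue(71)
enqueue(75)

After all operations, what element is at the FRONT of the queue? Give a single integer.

Answer: 47

Derivation:
enqueue(39): queue = [39]
enqueue(47): queue = [39, 47]
enqueue(23): queue = [39, 47, 23]
enqueue(62): queue = [39, 47, 23, 62]
enqueue(52): queue = [39, 47, 23, 62, 52]
enqueue(83): queue = [39, 47, 23, 62, 52, 83]
dequeue(): queue = [47, 23, 62, 52, 83]
enqueue(85): queue = [47, 23, 62, 52, 83, 85]
enqueue(71): queue = [47, 23, 62, 52, 83, 85, 71]
enqueue(75): queue = [47, 23, 62, 52, 83, 85, 71, 75]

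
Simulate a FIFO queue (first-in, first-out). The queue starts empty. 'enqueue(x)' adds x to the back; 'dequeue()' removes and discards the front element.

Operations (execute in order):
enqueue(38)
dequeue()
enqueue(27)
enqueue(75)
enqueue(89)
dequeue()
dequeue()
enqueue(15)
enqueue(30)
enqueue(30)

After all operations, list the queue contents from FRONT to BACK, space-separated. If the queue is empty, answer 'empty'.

enqueue(38): [38]
dequeue(): []
enqueue(27): [27]
enqueue(75): [27, 75]
enqueue(89): [27, 75, 89]
dequeue(): [75, 89]
dequeue(): [89]
enqueue(15): [89, 15]
enqueue(30): [89, 15, 30]
enqueue(30): [89, 15, 30, 30]

Answer: 89 15 30 30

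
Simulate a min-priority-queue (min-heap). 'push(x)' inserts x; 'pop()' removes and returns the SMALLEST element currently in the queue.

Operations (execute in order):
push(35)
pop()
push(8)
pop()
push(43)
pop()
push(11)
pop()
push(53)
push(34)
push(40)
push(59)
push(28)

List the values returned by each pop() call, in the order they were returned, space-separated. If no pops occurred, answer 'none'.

push(35): heap contents = [35]
pop() → 35: heap contents = []
push(8): heap contents = [8]
pop() → 8: heap contents = []
push(43): heap contents = [43]
pop() → 43: heap contents = []
push(11): heap contents = [11]
pop() → 11: heap contents = []
push(53): heap contents = [53]
push(34): heap contents = [34, 53]
push(40): heap contents = [34, 40, 53]
push(59): heap contents = [34, 40, 53, 59]
push(28): heap contents = [28, 34, 40, 53, 59]

Answer: 35 8 43 11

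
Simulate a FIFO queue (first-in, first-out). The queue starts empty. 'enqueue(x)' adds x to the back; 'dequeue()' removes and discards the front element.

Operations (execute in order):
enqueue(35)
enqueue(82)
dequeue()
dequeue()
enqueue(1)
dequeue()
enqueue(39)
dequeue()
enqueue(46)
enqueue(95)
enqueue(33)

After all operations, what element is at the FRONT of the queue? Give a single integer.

Answer: 46

Derivation:
enqueue(35): queue = [35]
enqueue(82): queue = [35, 82]
dequeue(): queue = [82]
dequeue(): queue = []
enqueue(1): queue = [1]
dequeue(): queue = []
enqueue(39): queue = [39]
dequeue(): queue = []
enqueue(46): queue = [46]
enqueue(95): queue = [46, 95]
enqueue(33): queue = [46, 95, 33]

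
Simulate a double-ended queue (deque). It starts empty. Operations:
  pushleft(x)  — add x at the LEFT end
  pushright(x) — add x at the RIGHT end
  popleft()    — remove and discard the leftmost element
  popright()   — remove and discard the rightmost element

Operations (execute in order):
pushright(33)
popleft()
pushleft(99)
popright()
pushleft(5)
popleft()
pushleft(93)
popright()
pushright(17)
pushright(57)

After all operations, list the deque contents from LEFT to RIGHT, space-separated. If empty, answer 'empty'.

pushright(33): [33]
popleft(): []
pushleft(99): [99]
popright(): []
pushleft(5): [5]
popleft(): []
pushleft(93): [93]
popright(): []
pushright(17): [17]
pushright(57): [17, 57]

Answer: 17 57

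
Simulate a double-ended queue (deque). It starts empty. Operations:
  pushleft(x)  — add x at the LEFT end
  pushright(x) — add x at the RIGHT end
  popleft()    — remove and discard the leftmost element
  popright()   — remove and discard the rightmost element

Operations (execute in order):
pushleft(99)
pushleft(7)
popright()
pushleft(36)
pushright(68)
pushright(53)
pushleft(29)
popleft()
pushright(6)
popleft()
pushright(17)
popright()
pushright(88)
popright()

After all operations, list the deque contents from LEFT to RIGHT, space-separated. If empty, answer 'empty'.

Answer: 7 68 53 6

Derivation:
pushleft(99): [99]
pushleft(7): [7, 99]
popright(): [7]
pushleft(36): [36, 7]
pushright(68): [36, 7, 68]
pushright(53): [36, 7, 68, 53]
pushleft(29): [29, 36, 7, 68, 53]
popleft(): [36, 7, 68, 53]
pushright(6): [36, 7, 68, 53, 6]
popleft(): [7, 68, 53, 6]
pushright(17): [7, 68, 53, 6, 17]
popright(): [7, 68, 53, 6]
pushright(88): [7, 68, 53, 6, 88]
popright(): [7, 68, 53, 6]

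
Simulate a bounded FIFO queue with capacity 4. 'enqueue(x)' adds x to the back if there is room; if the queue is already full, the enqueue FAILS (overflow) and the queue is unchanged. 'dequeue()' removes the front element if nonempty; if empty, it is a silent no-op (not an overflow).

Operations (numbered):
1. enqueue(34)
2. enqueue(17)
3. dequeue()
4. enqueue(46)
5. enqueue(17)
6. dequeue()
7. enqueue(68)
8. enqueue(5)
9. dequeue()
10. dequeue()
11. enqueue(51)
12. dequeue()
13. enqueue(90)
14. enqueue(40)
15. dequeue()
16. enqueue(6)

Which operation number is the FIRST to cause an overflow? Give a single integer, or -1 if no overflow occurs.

1. enqueue(34): size=1
2. enqueue(17): size=2
3. dequeue(): size=1
4. enqueue(46): size=2
5. enqueue(17): size=3
6. dequeue(): size=2
7. enqueue(68): size=3
8. enqueue(5): size=4
9. dequeue(): size=3
10. dequeue(): size=2
11. enqueue(51): size=3
12. dequeue(): size=2
13. enqueue(90): size=3
14. enqueue(40): size=4
15. dequeue(): size=3
16. enqueue(6): size=4

Answer: -1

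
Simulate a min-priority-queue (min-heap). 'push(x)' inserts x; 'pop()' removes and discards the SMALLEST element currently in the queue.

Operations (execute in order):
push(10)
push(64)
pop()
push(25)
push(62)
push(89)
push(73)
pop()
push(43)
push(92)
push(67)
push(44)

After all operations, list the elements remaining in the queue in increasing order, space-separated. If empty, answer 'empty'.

push(10): heap contents = [10]
push(64): heap contents = [10, 64]
pop() → 10: heap contents = [64]
push(25): heap contents = [25, 64]
push(62): heap contents = [25, 62, 64]
push(89): heap contents = [25, 62, 64, 89]
push(73): heap contents = [25, 62, 64, 73, 89]
pop() → 25: heap contents = [62, 64, 73, 89]
push(43): heap contents = [43, 62, 64, 73, 89]
push(92): heap contents = [43, 62, 64, 73, 89, 92]
push(67): heap contents = [43, 62, 64, 67, 73, 89, 92]
push(44): heap contents = [43, 44, 62, 64, 67, 73, 89, 92]

Answer: 43 44 62 64 67 73 89 92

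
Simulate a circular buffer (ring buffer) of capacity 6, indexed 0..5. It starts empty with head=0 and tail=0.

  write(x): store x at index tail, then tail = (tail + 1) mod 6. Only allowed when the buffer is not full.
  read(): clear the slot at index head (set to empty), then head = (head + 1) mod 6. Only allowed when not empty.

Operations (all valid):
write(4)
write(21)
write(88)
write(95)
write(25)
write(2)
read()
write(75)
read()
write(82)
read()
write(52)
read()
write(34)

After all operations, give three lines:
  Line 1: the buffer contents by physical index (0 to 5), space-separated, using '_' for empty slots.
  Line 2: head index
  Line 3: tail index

write(4): buf=[4 _ _ _ _ _], head=0, tail=1, size=1
write(21): buf=[4 21 _ _ _ _], head=0, tail=2, size=2
write(88): buf=[4 21 88 _ _ _], head=0, tail=3, size=3
write(95): buf=[4 21 88 95 _ _], head=0, tail=4, size=4
write(25): buf=[4 21 88 95 25 _], head=0, tail=5, size=5
write(2): buf=[4 21 88 95 25 2], head=0, tail=0, size=6
read(): buf=[_ 21 88 95 25 2], head=1, tail=0, size=5
write(75): buf=[75 21 88 95 25 2], head=1, tail=1, size=6
read(): buf=[75 _ 88 95 25 2], head=2, tail=1, size=5
write(82): buf=[75 82 88 95 25 2], head=2, tail=2, size=6
read(): buf=[75 82 _ 95 25 2], head=3, tail=2, size=5
write(52): buf=[75 82 52 95 25 2], head=3, tail=3, size=6
read(): buf=[75 82 52 _ 25 2], head=4, tail=3, size=5
write(34): buf=[75 82 52 34 25 2], head=4, tail=4, size=6

Answer: 75 82 52 34 25 2
4
4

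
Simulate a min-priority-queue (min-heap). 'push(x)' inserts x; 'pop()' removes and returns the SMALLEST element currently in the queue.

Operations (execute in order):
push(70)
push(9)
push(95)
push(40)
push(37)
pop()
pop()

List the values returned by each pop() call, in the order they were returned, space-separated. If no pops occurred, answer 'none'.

Answer: 9 37

Derivation:
push(70): heap contents = [70]
push(9): heap contents = [9, 70]
push(95): heap contents = [9, 70, 95]
push(40): heap contents = [9, 40, 70, 95]
push(37): heap contents = [9, 37, 40, 70, 95]
pop() → 9: heap contents = [37, 40, 70, 95]
pop() → 37: heap contents = [40, 70, 95]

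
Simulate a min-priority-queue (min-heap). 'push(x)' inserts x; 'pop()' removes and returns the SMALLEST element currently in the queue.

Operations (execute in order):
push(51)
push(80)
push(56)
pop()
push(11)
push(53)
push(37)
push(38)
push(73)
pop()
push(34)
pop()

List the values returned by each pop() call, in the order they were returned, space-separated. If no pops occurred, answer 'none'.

push(51): heap contents = [51]
push(80): heap contents = [51, 80]
push(56): heap contents = [51, 56, 80]
pop() → 51: heap contents = [56, 80]
push(11): heap contents = [11, 56, 80]
push(53): heap contents = [11, 53, 56, 80]
push(37): heap contents = [11, 37, 53, 56, 80]
push(38): heap contents = [11, 37, 38, 53, 56, 80]
push(73): heap contents = [11, 37, 38, 53, 56, 73, 80]
pop() → 11: heap contents = [37, 38, 53, 56, 73, 80]
push(34): heap contents = [34, 37, 38, 53, 56, 73, 80]
pop() → 34: heap contents = [37, 38, 53, 56, 73, 80]

Answer: 51 11 34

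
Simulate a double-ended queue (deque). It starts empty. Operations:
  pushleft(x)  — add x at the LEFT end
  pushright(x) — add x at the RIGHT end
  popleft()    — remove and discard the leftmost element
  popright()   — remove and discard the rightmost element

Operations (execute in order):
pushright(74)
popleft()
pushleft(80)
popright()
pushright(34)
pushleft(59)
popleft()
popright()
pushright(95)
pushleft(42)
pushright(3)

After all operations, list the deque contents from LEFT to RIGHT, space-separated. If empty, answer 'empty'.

Answer: 42 95 3

Derivation:
pushright(74): [74]
popleft(): []
pushleft(80): [80]
popright(): []
pushright(34): [34]
pushleft(59): [59, 34]
popleft(): [34]
popright(): []
pushright(95): [95]
pushleft(42): [42, 95]
pushright(3): [42, 95, 3]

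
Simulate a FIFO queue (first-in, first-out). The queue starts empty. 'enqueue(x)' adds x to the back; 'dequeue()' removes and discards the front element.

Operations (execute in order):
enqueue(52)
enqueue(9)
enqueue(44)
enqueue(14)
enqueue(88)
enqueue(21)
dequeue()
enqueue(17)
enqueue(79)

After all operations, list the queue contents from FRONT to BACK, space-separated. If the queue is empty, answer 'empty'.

Answer: 9 44 14 88 21 17 79

Derivation:
enqueue(52): [52]
enqueue(9): [52, 9]
enqueue(44): [52, 9, 44]
enqueue(14): [52, 9, 44, 14]
enqueue(88): [52, 9, 44, 14, 88]
enqueue(21): [52, 9, 44, 14, 88, 21]
dequeue(): [9, 44, 14, 88, 21]
enqueue(17): [9, 44, 14, 88, 21, 17]
enqueue(79): [9, 44, 14, 88, 21, 17, 79]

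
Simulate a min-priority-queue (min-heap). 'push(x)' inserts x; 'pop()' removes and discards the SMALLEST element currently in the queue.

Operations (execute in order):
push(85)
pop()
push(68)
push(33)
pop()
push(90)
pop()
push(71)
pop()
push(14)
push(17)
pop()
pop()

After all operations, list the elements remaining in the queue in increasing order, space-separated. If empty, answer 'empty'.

push(85): heap contents = [85]
pop() → 85: heap contents = []
push(68): heap contents = [68]
push(33): heap contents = [33, 68]
pop() → 33: heap contents = [68]
push(90): heap contents = [68, 90]
pop() → 68: heap contents = [90]
push(71): heap contents = [71, 90]
pop() → 71: heap contents = [90]
push(14): heap contents = [14, 90]
push(17): heap contents = [14, 17, 90]
pop() → 14: heap contents = [17, 90]
pop() → 17: heap contents = [90]

Answer: 90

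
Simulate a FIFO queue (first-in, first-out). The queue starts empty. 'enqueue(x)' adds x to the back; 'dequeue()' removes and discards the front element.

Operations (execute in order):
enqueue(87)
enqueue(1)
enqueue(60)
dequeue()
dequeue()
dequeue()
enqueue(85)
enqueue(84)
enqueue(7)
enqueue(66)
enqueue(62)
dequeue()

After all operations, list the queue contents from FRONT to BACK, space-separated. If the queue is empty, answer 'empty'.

Answer: 84 7 66 62

Derivation:
enqueue(87): [87]
enqueue(1): [87, 1]
enqueue(60): [87, 1, 60]
dequeue(): [1, 60]
dequeue(): [60]
dequeue(): []
enqueue(85): [85]
enqueue(84): [85, 84]
enqueue(7): [85, 84, 7]
enqueue(66): [85, 84, 7, 66]
enqueue(62): [85, 84, 7, 66, 62]
dequeue(): [84, 7, 66, 62]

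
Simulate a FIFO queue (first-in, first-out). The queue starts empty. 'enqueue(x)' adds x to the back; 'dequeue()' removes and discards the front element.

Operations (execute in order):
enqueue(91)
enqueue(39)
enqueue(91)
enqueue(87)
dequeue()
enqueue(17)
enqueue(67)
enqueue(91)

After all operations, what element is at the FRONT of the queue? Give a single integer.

enqueue(91): queue = [91]
enqueue(39): queue = [91, 39]
enqueue(91): queue = [91, 39, 91]
enqueue(87): queue = [91, 39, 91, 87]
dequeue(): queue = [39, 91, 87]
enqueue(17): queue = [39, 91, 87, 17]
enqueue(67): queue = [39, 91, 87, 17, 67]
enqueue(91): queue = [39, 91, 87, 17, 67, 91]

Answer: 39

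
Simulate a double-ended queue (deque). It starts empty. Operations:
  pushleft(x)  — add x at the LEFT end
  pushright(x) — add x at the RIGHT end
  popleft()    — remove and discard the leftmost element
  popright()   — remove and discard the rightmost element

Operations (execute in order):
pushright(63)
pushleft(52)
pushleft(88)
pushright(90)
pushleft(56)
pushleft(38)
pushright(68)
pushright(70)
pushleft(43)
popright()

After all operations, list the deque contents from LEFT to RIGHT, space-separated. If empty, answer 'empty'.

Answer: 43 38 56 88 52 63 90 68

Derivation:
pushright(63): [63]
pushleft(52): [52, 63]
pushleft(88): [88, 52, 63]
pushright(90): [88, 52, 63, 90]
pushleft(56): [56, 88, 52, 63, 90]
pushleft(38): [38, 56, 88, 52, 63, 90]
pushright(68): [38, 56, 88, 52, 63, 90, 68]
pushright(70): [38, 56, 88, 52, 63, 90, 68, 70]
pushleft(43): [43, 38, 56, 88, 52, 63, 90, 68, 70]
popright(): [43, 38, 56, 88, 52, 63, 90, 68]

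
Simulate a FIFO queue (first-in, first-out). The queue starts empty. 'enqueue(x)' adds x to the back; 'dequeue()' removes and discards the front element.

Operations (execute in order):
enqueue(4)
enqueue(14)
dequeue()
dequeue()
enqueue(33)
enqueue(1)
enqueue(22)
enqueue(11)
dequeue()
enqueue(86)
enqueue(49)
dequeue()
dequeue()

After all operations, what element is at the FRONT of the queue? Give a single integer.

enqueue(4): queue = [4]
enqueue(14): queue = [4, 14]
dequeue(): queue = [14]
dequeue(): queue = []
enqueue(33): queue = [33]
enqueue(1): queue = [33, 1]
enqueue(22): queue = [33, 1, 22]
enqueue(11): queue = [33, 1, 22, 11]
dequeue(): queue = [1, 22, 11]
enqueue(86): queue = [1, 22, 11, 86]
enqueue(49): queue = [1, 22, 11, 86, 49]
dequeue(): queue = [22, 11, 86, 49]
dequeue(): queue = [11, 86, 49]

Answer: 11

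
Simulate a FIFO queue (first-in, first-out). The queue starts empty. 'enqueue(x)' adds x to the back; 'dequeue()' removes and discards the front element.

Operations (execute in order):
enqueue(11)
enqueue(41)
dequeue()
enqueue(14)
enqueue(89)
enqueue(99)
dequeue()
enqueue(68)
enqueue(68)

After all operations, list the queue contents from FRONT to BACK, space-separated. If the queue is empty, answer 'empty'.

Answer: 14 89 99 68 68

Derivation:
enqueue(11): [11]
enqueue(41): [11, 41]
dequeue(): [41]
enqueue(14): [41, 14]
enqueue(89): [41, 14, 89]
enqueue(99): [41, 14, 89, 99]
dequeue(): [14, 89, 99]
enqueue(68): [14, 89, 99, 68]
enqueue(68): [14, 89, 99, 68, 68]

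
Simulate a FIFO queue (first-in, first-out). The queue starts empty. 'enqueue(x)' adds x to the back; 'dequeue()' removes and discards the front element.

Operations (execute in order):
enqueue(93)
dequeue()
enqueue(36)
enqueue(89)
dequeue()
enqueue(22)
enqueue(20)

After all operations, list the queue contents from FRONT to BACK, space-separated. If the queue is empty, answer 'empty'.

enqueue(93): [93]
dequeue(): []
enqueue(36): [36]
enqueue(89): [36, 89]
dequeue(): [89]
enqueue(22): [89, 22]
enqueue(20): [89, 22, 20]

Answer: 89 22 20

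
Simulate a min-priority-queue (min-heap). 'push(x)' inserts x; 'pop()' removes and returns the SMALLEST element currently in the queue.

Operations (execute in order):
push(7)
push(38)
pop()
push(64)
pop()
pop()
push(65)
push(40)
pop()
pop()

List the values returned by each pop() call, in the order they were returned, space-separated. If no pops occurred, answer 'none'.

Answer: 7 38 64 40 65

Derivation:
push(7): heap contents = [7]
push(38): heap contents = [7, 38]
pop() → 7: heap contents = [38]
push(64): heap contents = [38, 64]
pop() → 38: heap contents = [64]
pop() → 64: heap contents = []
push(65): heap contents = [65]
push(40): heap contents = [40, 65]
pop() → 40: heap contents = [65]
pop() → 65: heap contents = []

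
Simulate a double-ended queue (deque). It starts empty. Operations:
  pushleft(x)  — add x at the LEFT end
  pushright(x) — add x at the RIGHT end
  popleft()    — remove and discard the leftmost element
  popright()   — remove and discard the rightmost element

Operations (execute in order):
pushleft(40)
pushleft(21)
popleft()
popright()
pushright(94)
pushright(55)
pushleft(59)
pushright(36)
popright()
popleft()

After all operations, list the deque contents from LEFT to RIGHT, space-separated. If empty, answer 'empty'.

pushleft(40): [40]
pushleft(21): [21, 40]
popleft(): [40]
popright(): []
pushright(94): [94]
pushright(55): [94, 55]
pushleft(59): [59, 94, 55]
pushright(36): [59, 94, 55, 36]
popright(): [59, 94, 55]
popleft(): [94, 55]

Answer: 94 55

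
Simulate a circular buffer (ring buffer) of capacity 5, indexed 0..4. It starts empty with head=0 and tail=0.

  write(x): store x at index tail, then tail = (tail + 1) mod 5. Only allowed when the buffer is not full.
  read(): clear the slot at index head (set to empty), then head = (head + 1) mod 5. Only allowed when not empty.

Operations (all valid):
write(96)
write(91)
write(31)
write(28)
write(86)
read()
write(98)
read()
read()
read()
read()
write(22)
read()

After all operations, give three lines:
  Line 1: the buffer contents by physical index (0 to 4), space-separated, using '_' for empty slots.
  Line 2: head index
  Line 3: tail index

Answer: _ 22 _ _ _
1
2

Derivation:
write(96): buf=[96 _ _ _ _], head=0, tail=1, size=1
write(91): buf=[96 91 _ _ _], head=0, tail=2, size=2
write(31): buf=[96 91 31 _ _], head=0, tail=3, size=3
write(28): buf=[96 91 31 28 _], head=0, tail=4, size=4
write(86): buf=[96 91 31 28 86], head=0, tail=0, size=5
read(): buf=[_ 91 31 28 86], head=1, tail=0, size=4
write(98): buf=[98 91 31 28 86], head=1, tail=1, size=5
read(): buf=[98 _ 31 28 86], head=2, tail=1, size=4
read(): buf=[98 _ _ 28 86], head=3, tail=1, size=3
read(): buf=[98 _ _ _ 86], head=4, tail=1, size=2
read(): buf=[98 _ _ _ _], head=0, tail=1, size=1
write(22): buf=[98 22 _ _ _], head=0, tail=2, size=2
read(): buf=[_ 22 _ _ _], head=1, tail=2, size=1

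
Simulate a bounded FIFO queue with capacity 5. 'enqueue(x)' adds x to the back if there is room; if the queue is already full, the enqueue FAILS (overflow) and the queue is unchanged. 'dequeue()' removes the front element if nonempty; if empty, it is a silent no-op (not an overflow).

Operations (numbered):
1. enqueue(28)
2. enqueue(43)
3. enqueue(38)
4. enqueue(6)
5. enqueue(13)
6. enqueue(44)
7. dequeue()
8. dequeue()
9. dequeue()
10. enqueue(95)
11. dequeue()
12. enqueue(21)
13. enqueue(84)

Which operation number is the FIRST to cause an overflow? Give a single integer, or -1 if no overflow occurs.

1. enqueue(28): size=1
2. enqueue(43): size=2
3. enqueue(38): size=3
4. enqueue(6): size=4
5. enqueue(13): size=5
6. enqueue(44): size=5=cap → OVERFLOW (fail)
7. dequeue(): size=4
8. dequeue(): size=3
9. dequeue(): size=2
10. enqueue(95): size=3
11. dequeue(): size=2
12. enqueue(21): size=3
13. enqueue(84): size=4

Answer: 6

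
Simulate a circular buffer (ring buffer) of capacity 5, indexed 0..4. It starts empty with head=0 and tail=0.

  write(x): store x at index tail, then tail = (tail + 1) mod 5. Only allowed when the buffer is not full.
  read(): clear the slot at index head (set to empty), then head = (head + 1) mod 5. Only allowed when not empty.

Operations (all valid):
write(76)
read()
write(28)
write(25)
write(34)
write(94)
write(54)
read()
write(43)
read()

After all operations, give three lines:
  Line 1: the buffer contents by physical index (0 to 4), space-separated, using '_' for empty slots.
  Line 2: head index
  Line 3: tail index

Answer: 54 43 _ 34 94
3
2

Derivation:
write(76): buf=[76 _ _ _ _], head=0, tail=1, size=1
read(): buf=[_ _ _ _ _], head=1, tail=1, size=0
write(28): buf=[_ 28 _ _ _], head=1, tail=2, size=1
write(25): buf=[_ 28 25 _ _], head=1, tail=3, size=2
write(34): buf=[_ 28 25 34 _], head=1, tail=4, size=3
write(94): buf=[_ 28 25 34 94], head=1, tail=0, size=4
write(54): buf=[54 28 25 34 94], head=1, tail=1, size=5
read(): buf=[54 _ 25 34 94], head=2, tail=1, size=4
write(43): buf=[54 43 25 34 94], head=2, tail=2, size=5
read(): buf=[54 43 _ 34 94], head=3, tail=2, size=4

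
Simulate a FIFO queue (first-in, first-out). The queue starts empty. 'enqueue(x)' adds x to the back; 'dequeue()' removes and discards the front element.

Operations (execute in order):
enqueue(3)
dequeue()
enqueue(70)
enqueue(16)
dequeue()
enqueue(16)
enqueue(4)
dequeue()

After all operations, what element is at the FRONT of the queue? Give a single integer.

enqueue(3): queue = [3]
dequeue(): queue = []
enqueue(70): queue = [70]
enqueue(16): queue = [70, 16]
dequeue(): queue = [16]
enqueue(16): queue = [16, 16]
enqueue(4): queue = [16, 16, 4]
dequeue(): queue = [16, 4]

Answer: 16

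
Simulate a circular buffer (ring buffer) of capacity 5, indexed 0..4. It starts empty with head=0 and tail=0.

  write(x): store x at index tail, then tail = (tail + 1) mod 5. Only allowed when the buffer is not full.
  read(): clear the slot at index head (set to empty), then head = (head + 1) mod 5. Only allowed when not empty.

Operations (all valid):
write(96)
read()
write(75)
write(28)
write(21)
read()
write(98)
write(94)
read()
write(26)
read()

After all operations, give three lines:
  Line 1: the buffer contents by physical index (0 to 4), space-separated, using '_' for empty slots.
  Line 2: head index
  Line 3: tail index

write(96): buf=[96 _ _ _ _], head=0, tail=1, size=1
read(): buf=[_ _ _ _ _], head=1, tail=1, size=0
write(75): buf=[_ 75 _ _ _], head=1, tail=2, size=1
write(28): buf=[_ 75 28 _ _], head=1, tail=3, size=2
write(21): buf=[_ 75 28 21 _], head=1, tail=4, size=3
read(): buf=[_ _ 28 21 _], head=2, tail=4, size=2
write(98): buf=[_ _ 28 21 98], head=2, tail=0, size=3
write(94): buf=[94 _ 28 21 98], head=2, tail=1, size=4
read(): buf=[94 _ _ 21 98], head=3, tail=1, size=3
write(26): buf=[94 26 _ 21 98], head=3, tail=2, size=4
read(): buf=[94 26 _ _ 98], head=4, tail=2, size=3

Answer: 94 26 _ _ 98
4
2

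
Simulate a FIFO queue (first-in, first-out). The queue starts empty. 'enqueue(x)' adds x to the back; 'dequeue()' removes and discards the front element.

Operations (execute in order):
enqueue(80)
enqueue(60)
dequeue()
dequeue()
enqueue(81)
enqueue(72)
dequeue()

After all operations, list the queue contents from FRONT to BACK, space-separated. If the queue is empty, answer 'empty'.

enqueue(80): [80]
enqueue(60): [80, 60]
dequeue(): [60]
dequeue(): []
enqueue(81): [81]
enqueue(72): [81, 72]
dequeue(): [72]

Answer: 72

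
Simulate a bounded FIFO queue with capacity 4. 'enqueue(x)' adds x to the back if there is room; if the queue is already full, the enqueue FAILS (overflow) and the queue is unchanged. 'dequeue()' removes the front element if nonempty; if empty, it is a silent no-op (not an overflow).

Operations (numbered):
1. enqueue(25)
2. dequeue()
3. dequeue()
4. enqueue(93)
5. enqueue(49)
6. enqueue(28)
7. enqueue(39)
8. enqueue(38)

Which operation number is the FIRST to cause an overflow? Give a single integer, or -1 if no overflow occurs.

Answer: 8

Derivation:
1. enqueue(25): size=1
2. dequeue(): size=0
3. dequeue(): empty, no-op, size=0
4. enqueue(93): size=1
5. enqueue(49): size=2
6. enqueue(28): size=3
7. enqueue(39): size=4
8. enqueue(38): size=4=cap → OVERFLOW (fail)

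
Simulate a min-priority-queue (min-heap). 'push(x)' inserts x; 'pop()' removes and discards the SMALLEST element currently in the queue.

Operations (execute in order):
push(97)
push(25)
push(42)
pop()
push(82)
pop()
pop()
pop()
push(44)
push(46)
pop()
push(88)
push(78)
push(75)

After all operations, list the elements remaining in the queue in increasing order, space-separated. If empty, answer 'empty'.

push(97): heap contents = [97]
push(25): heap contents = [25, 97]
push(42): heap contents = [25, 42, 97]
pop() → 25: heap contents = [42, 97]
push(82): heap contents = [42, 82, 97]
pop() → 42: heap contents = [82, 97]
pop() → 82: heap contents = [97]
pop() → 97: heap contents = []
push(44): heap contents = [44]
push(46): heap contents = [44, 46]
pop() → 44: heap contents = [46]
push(88): heap contents = [46, 88]
push(78): heap contents = [46, 78, 88]
push(75): heap contents = [46, 75, 78, 88]

Answer: 46 75 78 88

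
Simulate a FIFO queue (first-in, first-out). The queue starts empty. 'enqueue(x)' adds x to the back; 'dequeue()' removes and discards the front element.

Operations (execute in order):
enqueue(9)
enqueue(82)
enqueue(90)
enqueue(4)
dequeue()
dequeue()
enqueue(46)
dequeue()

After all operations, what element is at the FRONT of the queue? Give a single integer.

Answer: 4

Derivation:
enqueue(9): queue = [9]
enqueue(82): queue = [9, 82]
enqueue(90): queue = [9, 82, 90]
enqueue(4): queue = [9, 82, 90, 4]
dequeue(): queue = [82, 90, 4]
dequeue(): queue = [90, 4]
enqueue(46): queue = [90, 4, 46]
dequeue(): queue = [4, 46]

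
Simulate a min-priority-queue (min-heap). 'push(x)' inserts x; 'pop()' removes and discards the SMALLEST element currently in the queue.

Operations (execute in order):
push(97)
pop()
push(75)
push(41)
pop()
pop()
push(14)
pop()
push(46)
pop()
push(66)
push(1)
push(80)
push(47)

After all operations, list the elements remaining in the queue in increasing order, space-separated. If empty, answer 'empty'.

Answer: 1 47 66 80

Derivation:
push(97): heap contents = [97]
pop() → 97: heap contents = []
push(75): heap contents = [75]
push(41): heap contents = [41, 75]
pop() → 41: heap contents = [75]
pop() → 75: heap contents = []
push(14): heap contents = [14]
pop() → 14: heap contents = []
push(46): heap contents = [46]
pop() → 46: heap contents = []
push(66): heap contents = [66]
push(1): heap contents = [1, 66]
push(80): heap contents = [1, 66, 80]
push(47): heap contents = [1, 47, 66, 80]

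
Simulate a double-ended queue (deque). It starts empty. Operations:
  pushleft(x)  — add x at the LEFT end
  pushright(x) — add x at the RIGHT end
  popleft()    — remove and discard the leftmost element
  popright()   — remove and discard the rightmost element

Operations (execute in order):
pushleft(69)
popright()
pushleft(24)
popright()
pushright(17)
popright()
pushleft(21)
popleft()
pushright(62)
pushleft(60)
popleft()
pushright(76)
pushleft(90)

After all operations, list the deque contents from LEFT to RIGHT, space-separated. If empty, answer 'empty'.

pushleft(69): [69]
popright(): []
pushleft(24): [24]
popright(): []
pushright(17): [17]
popright(): []
pushleft(21): [21]
popleft(): []
pushright(62): [62]
pushleft(60): [60, 62]
popleft(): [62]
pushright(76): [62, 76]
pushleft(90): [90, 62, 76]

Answer: 90 62 76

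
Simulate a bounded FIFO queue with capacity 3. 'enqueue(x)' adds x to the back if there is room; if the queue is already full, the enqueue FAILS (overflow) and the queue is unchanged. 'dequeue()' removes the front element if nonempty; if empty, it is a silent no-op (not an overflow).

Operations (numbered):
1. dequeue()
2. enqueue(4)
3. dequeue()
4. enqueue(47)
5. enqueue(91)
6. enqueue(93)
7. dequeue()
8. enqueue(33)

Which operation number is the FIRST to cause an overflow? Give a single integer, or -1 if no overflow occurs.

1. dequeue(): empty, no-op, size=0
2. enqueue(4): size=1
3. dequeue(): size=0
4. enqueue(47): size=1
5. enqueue(91): size=2
6. enqueue(93): size=3
7. dequeue(): size=2
8. enqueue(33): size=3

Answer: -1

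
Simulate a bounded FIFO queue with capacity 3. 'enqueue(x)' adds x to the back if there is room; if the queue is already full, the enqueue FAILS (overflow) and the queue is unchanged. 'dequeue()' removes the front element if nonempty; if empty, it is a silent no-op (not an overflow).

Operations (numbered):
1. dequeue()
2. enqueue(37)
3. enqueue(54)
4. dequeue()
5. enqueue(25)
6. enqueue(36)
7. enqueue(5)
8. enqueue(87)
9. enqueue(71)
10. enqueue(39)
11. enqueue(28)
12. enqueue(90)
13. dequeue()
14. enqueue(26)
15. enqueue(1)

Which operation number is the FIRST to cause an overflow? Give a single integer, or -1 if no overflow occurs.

Answer: 7

Derivation:
1. dequeue(): empty, no-op, size=0
2. enqueue(37): size=1
3. enqueue(54): size=2
4. dequeue(): size=1
5. enqueue(25): size=2
6. enqueue(36): size=3
7. enqueue(5): size=3=cap → OVERFLOW (fail)
8. enqueue(87): size=3=cap → OVERFLOW (fail)
9. enqueue(71): size=3=cap → OVERFLOW (fail)
10. enqueue(39): size=3=cap → OVERFLOW (fail)
11. enqueue(28): size=3=cap → OVERFLOW (fail)
12. enqueue(90): size=3=cap → OVERFLOW (fail)
13. dequeue(): size=2
14. enqueue(26): size=3
15. enqueue(1): size=3=cap → OVERFLOW (fail)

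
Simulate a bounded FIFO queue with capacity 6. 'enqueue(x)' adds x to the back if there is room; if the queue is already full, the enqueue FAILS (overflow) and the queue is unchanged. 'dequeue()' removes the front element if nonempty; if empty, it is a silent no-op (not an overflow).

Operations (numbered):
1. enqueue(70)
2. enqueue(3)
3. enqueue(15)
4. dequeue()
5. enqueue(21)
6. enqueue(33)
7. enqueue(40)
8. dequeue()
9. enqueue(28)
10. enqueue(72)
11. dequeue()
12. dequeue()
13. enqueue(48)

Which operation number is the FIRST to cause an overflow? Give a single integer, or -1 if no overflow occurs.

Answer: -1

Derivation:
1. enqueue(70): size=1
2. enqueue(3): size=2
3. enqueue(15): size=3
4. dequeue(): size=2
5. enqueue(21): size=3
6. enqueue(33): size=4
7. enqueue(40): size=5
8. dequeue(): size=4
9. enqueue(28): size=5
10. enqueue(72): size=6
11. dequeue(): size=5
12. dequeue(): size=4
13. enqueue(48): size=5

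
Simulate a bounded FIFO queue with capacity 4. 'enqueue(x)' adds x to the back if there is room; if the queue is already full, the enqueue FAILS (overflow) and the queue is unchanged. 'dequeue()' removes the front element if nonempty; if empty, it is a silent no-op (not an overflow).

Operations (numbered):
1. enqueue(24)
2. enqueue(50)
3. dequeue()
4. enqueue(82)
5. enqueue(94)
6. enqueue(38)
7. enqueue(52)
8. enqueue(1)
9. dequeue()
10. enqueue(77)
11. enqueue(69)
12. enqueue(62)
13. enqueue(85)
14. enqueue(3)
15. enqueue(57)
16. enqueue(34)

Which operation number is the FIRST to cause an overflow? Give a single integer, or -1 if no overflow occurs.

1. enqueue(24): size=1
2. enqueue(50): size=2
3. dequeue(): size=1
4. enqueue(82): size=2
5. enqueue(94): size=3
6. enqueue(38): size=4
7. enqueue(52): size=4=cap → OVERFLOW (fail)
8. enqueue(1): size=4=cap → OVERFLOW (fail)
9. dequeue(): size=3
10. enqueue(77): size=4
11. enqueue(69): size=4=cap → OVERFLOW (fail)
12. enqueue(62): size=4=cap → OVERFLOW (fail)
13. enqueue(85): size=4=cap → OVERFLOW (fail)
14. enqueue(3): size=4=cap → OVERFLOW (fail)
15. enqueue(57): size=4=cap → OVERFLOW (fail)
16. enqueue(34): size=4=cap → OVERFLOW (fail)

Answer: 7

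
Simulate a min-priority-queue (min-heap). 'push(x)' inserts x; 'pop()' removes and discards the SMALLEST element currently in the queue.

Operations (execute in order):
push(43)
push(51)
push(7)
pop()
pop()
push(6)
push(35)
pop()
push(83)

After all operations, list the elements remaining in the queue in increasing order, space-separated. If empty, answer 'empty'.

Answer: 35 51 83

Derivation:
push(43): heap contents = [43]
push(51): heap contents = [43, 51]
push(7): heap contents = [7, 43, 51]
pop() → 7: heap contents = [43, 51]
pop() → 43: heap contents = [51]
push(6): heap contents = [6, 51]
push(35): heap contents = [6, 35, 51]
pop() → 6: heap contents = [35, 51]
push(83): heap contents = [35, 51, 83]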